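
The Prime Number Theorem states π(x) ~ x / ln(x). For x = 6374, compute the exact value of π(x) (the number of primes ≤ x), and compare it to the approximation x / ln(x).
π(6374) = 831;  x/ln(x) ≈ 727.63;  relative error ≈ 12.44%.

Directly count primes up to 6374: π(6374) = 831. The PNT approximation gives 6374/ln(6374) ≈ 6374/8.75998 ≈ 727.63. Relative error (π(x) − x/ln(x)) / π(x) ≈ 12.44%; the approximation is known to undercount slightly (Li(x) is a better estimate).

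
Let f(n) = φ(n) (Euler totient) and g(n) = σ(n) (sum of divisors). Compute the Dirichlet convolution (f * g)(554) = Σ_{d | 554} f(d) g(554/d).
(φ * σ)(554) = 2216

Divisors of 554: [1, 2, 277, 554]. For each d | 554:
  d = 1: φ(1) · σ(554/1) = 1 · 834 = 834
  d = 2: φ(2) · σ(554/2) = 1 · 278 = 278
  d = 277: φ(277) · σ(554/277) = 276 · 3 = 828
  d = 554: φ(554) · σ(554/554) = 276 · 1 = 276
Summing: (φ * σ)(554) = 834 + 278 + 828 + 276 = 2216.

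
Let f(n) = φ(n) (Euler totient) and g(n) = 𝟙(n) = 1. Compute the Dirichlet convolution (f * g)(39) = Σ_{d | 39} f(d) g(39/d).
(φ * 𝟙)(39) = 39

Divisors of 39: [1, 3, 13, 39]. For each d | 39:
  d = 1: φ(1) · 𝟙(39/1) = 1 · 1 = 1
  d = 3: φ(3) · 𝟙(39/3) = 2 · 1 = 2
  d = 13: φ(13) · 𝟙(39/13) = 12 · 1 = 12
  d = 39: φ(39) · 𝟙(39/39) = 24 · 1 = 24
Summing: (φ * 𝟙)(39) = 1 + 2 + 12 + 24 = 39.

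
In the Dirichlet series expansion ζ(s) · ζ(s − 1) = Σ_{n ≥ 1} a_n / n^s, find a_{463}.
σ(463) = 464

In the product (Σ m^0/m^s)(Σ k / k^s) = Σ (Σ_{d | n} d) / n^s, the coefficient of 1/n^s is σ(n) = Σ_{d | n} d. For n = 463, divisors are [1, 463]; summing: σ(463) = 464.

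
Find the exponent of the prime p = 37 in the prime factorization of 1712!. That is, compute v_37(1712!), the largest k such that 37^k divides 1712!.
v_37(1712!) = 47

Legendre's formula: v_p(n!) = Σ_{k ≥ 1} ⌊n / p^k⌋. For p = 37, n = 1712, the terms are:
  ⌊1712/37^1⌋ = ⌊1712/37⌋ = 46
  ⌊1712/37^2⌋ = ⌊1712/1369⌋ = 1
(the next term ⌊1712/37^3⌋ = 0, terminating the sum). Summing: v_37(1712!) = 46 + 1 = 47.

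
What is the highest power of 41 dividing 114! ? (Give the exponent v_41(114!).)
v_41(114!) = 2

Legendre's formula: v_p(n!) = Σ_{k ≥ 1} ⌊n / p^k⌋. For p = 41, n = 114, the terms are:
  ⌊114/41^1⌋ = ⌊114/41⌋ = 2
(the next term ⌊114/41^2⌋ = 0, terminating the sum). Summing: v_41(114!) = 2 = 2.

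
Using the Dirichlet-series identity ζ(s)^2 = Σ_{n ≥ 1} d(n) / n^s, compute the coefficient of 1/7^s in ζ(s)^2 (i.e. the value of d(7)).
d(7) = 2

ζ(s)^2 = (Σ 1/m^s)(Σ 1/k^s). The coefficient of 1/n^s in the product is the number of ordered pairs (m, k) with mk = n, which equals d(n). For n = 7, divisors are [1, 7], so d(7) = 2.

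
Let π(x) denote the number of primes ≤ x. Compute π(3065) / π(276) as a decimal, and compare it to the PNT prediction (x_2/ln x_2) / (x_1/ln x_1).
π(3065)/π(276) = 438/58 ≈ 7.5517;  PNT prediction ≈ 7.7748.

π(276) = 58 and π(3065) = 438, so π(3065)/π(276) ≈ 7.5517. The PNT-predicted ratio is (3065/ln(3065)) / (276/ln(276)) ≈ 7.7748. The two agree to within a few percent, as expected.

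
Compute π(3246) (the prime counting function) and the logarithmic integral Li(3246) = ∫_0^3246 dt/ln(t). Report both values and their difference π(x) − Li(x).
π(3246) = 457;  Li(3246) ≈ 473.33;  π(x) − Li(x) ≈ -16.33.

Direct count of primes ≤ 3246 gives π(3246) = 457. Numerical evaluation of the logarithmic integral gives Li(3246) ≈ 473.33. The difference π(x) − Li(x) ≈ -16.33 is typically negative for small/moderate x (Li(x) overestimates), though Littlewood's theorem shows this sign changes infinitely often.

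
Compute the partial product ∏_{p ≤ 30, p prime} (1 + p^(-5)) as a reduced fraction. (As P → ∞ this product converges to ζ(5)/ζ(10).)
∏ = 2143075389528162713968986788334938112/2068810478153744602820429018632510465

The primes p ≤ 30 are [2, 3, 5, 7, 11, 13, 17, 19, 23, 29]. For each, (1 + 1/p^5) = (p^5 + 1)/p^5. Multiplying these fractions over p ∈ [2, 3, 5, 7, 11, 13, 17, 19, 23, 29] gives 2143075389528162713968986788334938112/2068810478153744602820429018632510465. (In the limit P → ∞ this tends to ζ(5)/ζ(10).)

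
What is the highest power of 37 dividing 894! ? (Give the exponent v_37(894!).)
v_37(894!) = 24

Legendre's formula: v_p(n!) = Σ_{k ≥ 1} ⌊n / p^k⌋. For p = 37, n = 894, the terms are:
  ⌊894/37^1⌋ = ⌊894/37⌋ = 24
(the next term ⌊894/37^2⌋ = 0, terminating the sum). Summing: v_37(894!) = 24 = 24.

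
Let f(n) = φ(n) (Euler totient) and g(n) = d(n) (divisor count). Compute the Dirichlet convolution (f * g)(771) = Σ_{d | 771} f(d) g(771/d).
(φ * d)(771) = 1032

Divisors of 771: [1, 3, 257, 771]. For each d | 771:
  d = 1: φ(1) · d(771/1) = 1 · 4 = 4
  d = 3: φ(3) · d(771/3) = 2 · 2 = 4
  d = 257: φ(257) · d(771/257) = 256 · 2 = 512
  d = 771: φ(771) · d(771/771) = 512 · 1 = 512
Summing: (φ * d)(771) = 4 + 4 + 512 + 512 = 1032.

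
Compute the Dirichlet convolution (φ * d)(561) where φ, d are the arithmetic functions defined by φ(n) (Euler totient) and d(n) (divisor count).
(φ * d)(561) = 864

Divisors of 561: [1, 3, 11, 17, 33, 51, 187, 561]. For each d | 561:
  d = 1: φ(1) · d(561/1) = 1 · 8 = 8
  d = 3: φ(3) · d(561/3) = 2 · 4 = 8
  d = 11: φ(11) · d(561/11) = 10 · 4 = 40
  d = 17: φ(17) · d(561/17) = 16 · 4 = 64
  d = 33: φ(33) · d(561/33) = 20 · 2 = 40
  d = 51: φ(51) · d(561/51) = 32 · 2 = 64
  d = 187: φ(187) · d(561/187) = 160 · 2 = 320
  d = 561: φ(561) · d(561/561) = 320 · 1 = 320
Summing: (φ * d)(561) = 8 + 8 + 40 + 64 + 40 + 64 + 320 + 320 = 864.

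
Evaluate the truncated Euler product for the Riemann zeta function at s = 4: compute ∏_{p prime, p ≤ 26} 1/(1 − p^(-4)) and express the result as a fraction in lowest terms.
∏ = 179711034607426083154393/166042662475294310400000

The primes p ≤ 26 are [2, 3, 5, 7, 11, 13, 17, 19, 23]. For each prime, (1 − 1/p^4)^(-1) = p^4 / (p^4 − 1). The product is (1 − 1/2^4)^(-1), (1 − 1/3^4)^(-1), (1 − 1/5^4)^(-1), (1 − 1/7^4)^(-1), (1 − 1/11^4)^(-1), (1 − 1/13^4)^(-1), (1 − 1/17^4)^(-1), (1 − 1/19^4)^(-1), (1 − 1/23^4)^(-1) = ∏ p^4 / (p^4 − 1) = 179711034607426083154393/166042662475294310400000.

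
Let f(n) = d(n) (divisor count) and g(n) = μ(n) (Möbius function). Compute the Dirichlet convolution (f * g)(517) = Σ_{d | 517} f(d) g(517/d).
(d * μ)(517) = 1

Divisors of 517: [1, 11, 47, 517]. For each d | 517:
  d = 1: d(1) · μ(517/1) = 1 · 1 = 1
  d = 11: d(11) · μ(517/11) = 2 · -1 = -2
  d = 47: d(47) · μ(517/47) = 2 · -1 = -2
  d = 517: d(517) · μ(517/517) = 4 · 1 = 4
Summing: (d * μ)(517) = 1 + -2 + -2 + 4 = 1.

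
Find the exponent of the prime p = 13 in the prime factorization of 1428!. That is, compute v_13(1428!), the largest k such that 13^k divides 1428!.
v_13(1428!) = 117

Legendre's formula: v_p(n!) = Σ_{k ≥ 1} ⌊n / p^k⌋. For p = 13, n = 1428, the terms are:
  ⌊1428/13^1⌋ = ⌊1428/13⌋ = 109
  ⌊1428/13^2⌋ = ⌊1428/169⌋ = 8
(the next term ⌊1428/13^3⌋ = 0, terminating the sum). Summing: v_13(1428!) = 109 + 8 = 117.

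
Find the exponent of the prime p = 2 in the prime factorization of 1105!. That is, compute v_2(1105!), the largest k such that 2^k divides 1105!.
v_2(1105!) = 1101

Legendre's formula: v_p(n!) = Σ_{k ≥ 1} ⌊n / p^k⌋. For p = 2, n = 1105, the terms are:
  ⌊1105/2^1⌋ = ⌊1105/2⌋ = 552
  ⌊1105/2^2⌋ = ⌊1105/4⌋ = 276
  ⌊1105/2^3⌋ = ⌊1105/8⌋ = 138
  ⌊1105/2^4⌋ = ⌊1105/16⌋ = 69
  ⌊1105/2^5⌋ = ⌊1105/32⌋ = 34
  ⌊1105/2^6⌋ = ⌊1105/64⌋ = 17
  ⌊1105/2^7⌋ = ⌊1105/128⌋ = 8
  ⌊1105/2^8⌋ = ⌊1105/256⌋ = 4
  ⌊1105/2^9⌋ = ⌊1105/512⌋ = 2
  ⌊1105/2^10⌋ = ⌊1105/1024⌋ = 1
(the next term ⌊1105/2^11⌋ = 0, terminating the sum). Summing: v_2(1105!) = 552 + 276 + 138 + 69 + 34 + 17 + 8 + 4 + 2 + 1 = 1101.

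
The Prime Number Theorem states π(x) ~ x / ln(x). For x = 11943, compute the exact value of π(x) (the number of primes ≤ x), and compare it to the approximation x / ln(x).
π(11943) = 1432;  x/ln(x) ≈ 1272.17;  relative error ≈ 11.16%.

Directly count primes up to 11943: π(11943) = 1432. The PNT approximation gives 11943/ln(11943) ≈ 11943/9.38790 ≈ 1272.17. Relative error (π(x) − x/ln(x)) / π(x) ≈ 11.16%; the approximation is known to undercount slightly (Li(x) is a better estimate).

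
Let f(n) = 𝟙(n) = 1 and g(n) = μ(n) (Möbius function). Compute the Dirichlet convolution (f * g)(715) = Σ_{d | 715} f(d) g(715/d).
(𝟙 * μ)(715) = 0

Divisors of 715: [1, 5, 11, 13, 55, 65, 143, 715]. For each d | 715:
  d = 1: 𝟙(1) · μ(715/1) = 1 · -1 = -1
  d = 5: 𝟙(5) · μ(715/5) = 1 · 1 = 1
  d = 11: 𝟙(11) · μ(715/11) = 1 · 1 = 1
  d = 13: 𝟙(13) · μ(715/13) = 1 · 1 = 1
  d = 55: 𝟙(55) · μ(715/55) = 1 · -1 = -1
  d = 65: 𝟙(65) · μ(715/65) = 1 · -1 = -1
  d = 143: 𝟙(143) · μ(715/143) = 1 · -1 = -1
  d = 715: 𝟙(715) · μ(715/715) = 1 · 1 = 1
Summing: (𝟙 * μ)(715) = -1 + 1 + 1 + 1 + -1 + -1 + -1 + 1 = 0.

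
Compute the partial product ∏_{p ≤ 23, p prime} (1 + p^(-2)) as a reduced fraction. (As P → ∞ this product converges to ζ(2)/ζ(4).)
∏ = 3394003400000/2252055594789

The primes p ≤ 23 are [2, 3, 5, 7, 11, 13, 17, 19, 23]. For each, (1 + 1/p^2) = (p^2 + 1)/p^2. Multiplying these fractions over p ∈ [2, 3, 5, 7, 11, 13, 17, 19, 23] gives 3394003400000/2252055594789. (In the limit P → ∞ this tends to ζ(2)/ζ(4).)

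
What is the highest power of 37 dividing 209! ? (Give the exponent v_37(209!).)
v_37(209!) = 5

Legendre's formula: v_p(n!) = Σ_{k ≥ 1} ⌊n / p^k⌋. For p = 37, n = 209, the terms are:
  ⌊209/37^1⌋ = ⌊209/37⌋ = 5
(the next term ⌊209/37^2⌋ = 0, terminating the sum). Summing: v_37(209!) = 5 = 5.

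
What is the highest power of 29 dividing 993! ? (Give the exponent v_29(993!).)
v_29(993!) = 35

Legendre's formula: v_p(n!) = Σ_{k ≥ 1} ⌊n / p^k⌋. For p = 29, n = 993, the terms are:
  ⌊993/29^1⌋ = ⌊993/29⌋ = 34
  ⌊993/29^2⌋ = ⌊993/841⌋ = 1
(the next term ⌊993/29^3⌋ = 0, terminating the sum). Summing: v_29(993!) = 34 + 1 = 35.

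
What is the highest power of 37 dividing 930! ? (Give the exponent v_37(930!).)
v_37(930!) = 25

Legendre's formula: v_p(n!) = Σ_{k ≥ 1} ⌊n / p^k⌋. For p = 37, n = 930, the terms are:
  ⌊930/37^1⌋ = ⌊930/37⌋ = 25
(the next term ⌊930/37^2⌋ = 0, terminating the sum). Summing: v_37(930!) = 25 = 25.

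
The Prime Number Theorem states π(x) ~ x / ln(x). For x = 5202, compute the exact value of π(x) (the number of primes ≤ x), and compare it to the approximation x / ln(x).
π(5202) = 692;  x/ln(x) ≈ 607.94;  relative error ≈ 12.15%.

Directly count primes up to 5202: π(5202) = 692. The PNT approximation gives 5202/ln(5202) ≈ 5202/8.55680 ≈ 607.94. Relative error (π(x) − x/ln(x)) / π(x) ≈ 12.15%; the approximation is known to undercount slightly (Li(x) is a better estimate).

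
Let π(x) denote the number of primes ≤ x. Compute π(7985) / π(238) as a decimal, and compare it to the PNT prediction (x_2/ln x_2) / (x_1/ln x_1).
π(7985)/π(238) = 1006/51 ≈ 19.7255;  PNT prediction ≈ 20.4330.

π(238) = 51 and π(7985) = 1006, so π(7985)/π(238) ≈ 19.7255. The PNT-predicted ratio is (7985/ln(7985)) / (238/ln(238)) ≈ 20.4330. The two agree to within a few percent, as expected.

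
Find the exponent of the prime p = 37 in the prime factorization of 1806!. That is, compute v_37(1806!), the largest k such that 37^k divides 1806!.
v_37(1806!) = 49

Legendre's formula: v_p(n!) = Σ_{k ≥ 1} ⌊n / p^k⌋. For p = 37, n = 1806, the terms are:
  ⌊1806/37^1⌋ = ⌊1806/37⌋ = 48
  ⌊1806/37^2⌋ = ⌊1806/1369⌋ = 1
(the next term ⌊1806/37^3⌋ = 0, terminating the sum). Summing: v_37(1806!) = 48 + 1 = 49.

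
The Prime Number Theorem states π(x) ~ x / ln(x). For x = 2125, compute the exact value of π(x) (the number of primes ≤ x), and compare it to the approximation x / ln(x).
π(2125) = 319;  x/ln(x) ≈ 277.36;  relative error ≈ 13.05%.

Directly count primes up to 2125: π(2125) = 319. The PNT approximation gives 2125/ln(2125) ≈ 2125/7.66153 ≈ 277.36. Relative error (π(x) − x/ln(x)) / π(x) ≈ 13.05%; the approximation is known to undercount slightly (Li(x) is a better estimate).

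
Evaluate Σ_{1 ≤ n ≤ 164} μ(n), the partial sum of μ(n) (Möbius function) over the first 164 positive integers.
Σ_{n ≤ 164} μ(n) = 0

Compute μ(n) for each 1 ≤ n ≤ 164: μ(1) = 1, μ(2) = -1, μ(3) = -1, μ(4) = 0, μ(5) = -1, μ(6) = 1, μ(7) = -1, μ(8) = 0, μ(9) = 0, μ(10) = 1, μ(11) = -1, μ(12) = 0, μ(13) = -1, μ(14) = 1, μ(15) = 1, μ(16) = 0, μ(17) = -1, μ(18) = 0, μ(19) = -1, μ(20) = 0, μ(21) = 1, μ(22) = 1, μ(23) = -1, μ(24) = 0, μ(25) = 0, μ(26) = 1, μ(27) = 0, μ(28) = 0, μ(29) = -1, μ(30) = -1, μ(31) = -1, μ(32) = 0, μ(33) = 1, μ(34) = 1, μ(35) = 1, μ(36) = 0, μ(37) = -1, μ(38) = 1, μ(39) = 1, μ(40) = 0, μ(41) = -1, μ(42) = -1, μ(43) = -1, μ(44) = 0, μ(45) = 0, μ(46) = 1, μ(47) = -1, μ(48) = 0, μ(49) = 0, μ(50) = 0, μ(51) = 1, μ(52) = 0, μ(53) = -1, μ(54) = 0, μ(55) = 1, μ(56) = 0, μ(57) = 1, μ(58) = 1, μ(59) = -1, μ(60) = 0, μ(61) = -1, μ(62) = 1, μ(63) = 0, μ(64) = 0, μ(65) = 1, μ(66) = -1, μ(67) = -1, μ(68) = 0, μ(69) = 1, μ(70) = -1, μ(71) = -1, μ(72) = 0, μ(73) = -1, μ(74) = 1, μ(75) = 0, μ(76) = 0, μ(77) = 1, μ(78) = -1, μ(79) = -1, μ(80) = 0, μ(81) = 0, μ(82) = 1, μ(83) = -1, μ(84) = 0, μ(85) = 1, μ(86) = 1, μ(87) = 1, μ(88) = 0, μ(89) = -1, μ(90) = 0, μ(91) = 1, μ(92) = 0, μ(93) = 1, μ(94) = 1, μ(95) = 1, μ(96) = 0, μ(97) = -1, μ(98) = 0, μ(99) = 0, μ(100) = 0, μ(101) = -1, μ(102) = -1, μ(103) = -1, μ(104) = 0, μ(105) = -1, μ(106) = 1, μ(107) = -1, μ(108) = 0, μ(109) = -1, μ(110) = -1, μ(111) = 1, μ(112) = 0, μ(113) = -1, μ(114) = -1, μ(115) = 1, μ(116) = 0, μ(117) = 0, μ(118) = 1, μ(119) = 1, μ(120) = 0, μ(121) = 0, μ(122) = 1, μ(123) = 1, μ(124) = 0, μ(125) = 0, μ(126) = 0, μ(127) = -1, μ(128) = 0, μ(129) = 1, μ(130) = -1, μ(131) = -1, μ(132) = 0, μ(133) = 1, μ(134) = 1, μ(135) = 0, μ(136) = 0, μ(137) = -1, μ(138) = -1, μ(139) = -1, μ(140) = 0, μ(141) = 1, μ(142) = 1, μ(143) = 1, μ(144) = 0, μ(145) = 1, μ(146) = 1, μ(147) = 0, μ(148) = 0, μ(149) = -1, μ(150) = 0, μ(151) = -1, μ(152) = 0, μ(153) = 0, μ(154) = -1, μ(155) = 1, μ(156) = 0, μ(157) = -1, μ(158) = 1, μ(159) = 1, μ(160) = 0, μ(161) = 1, μ(162) = 0, μ(163) = -1, μ(164) = 0. Summing all 164 values: 0. (Mertens function M(x) = Σ_{n ≤ x} μ(n); on average M(x) should be small (PNT ⟺ M(x) = o(x)).)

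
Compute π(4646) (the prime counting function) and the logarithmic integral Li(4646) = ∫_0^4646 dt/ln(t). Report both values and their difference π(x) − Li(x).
π(4646) = 627;  Li(4646) ≈ 642.54;  π(x) − Li(x) ≈ -15.54.

Direct count of primes ≤ 4646 gives π(4646) = 627. Numerical evaluation of the logarithmic integral gives Li(4646) ≈ 642.54. The difference π(x) − Li(x) ≈ -15.54 is typically negative for small/moderate x (Li(x) overestimates), though Littlewood's theorem shows this sign changes infinitely often.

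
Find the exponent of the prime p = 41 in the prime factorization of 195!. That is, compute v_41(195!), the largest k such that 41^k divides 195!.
v_41(195!) = 4

Legendre's formula: v_p(n!) = Σ_{k ≥ 1} ⌊n / p^k⌋. For p = 41, n = 195, the terms are:
  ⌊195/41^1⌋ = ⌊195/41⌋ = 4
(the next term ⌊195/41^2⌋ = 0, terminating the sum). Summing: v_41(195!) = 4 = 4.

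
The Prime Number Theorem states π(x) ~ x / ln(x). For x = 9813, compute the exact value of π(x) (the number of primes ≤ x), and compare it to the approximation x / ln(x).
π(9813) = 1210;  x/ln(x) ≈ 1067.62;  relative error ≈ 11.77%.

Directly count primes up to 9813: π(9813) = 1210. The PNT approximation gives 9813/ln(9813) ≈ 9813/9.19146 ≈ 1067.62. Relative error (π(x) − x/ln(x)) / π(x) ≈ 11.77%; the approximation is known to undercount slightly (Li(x) is a better estimate).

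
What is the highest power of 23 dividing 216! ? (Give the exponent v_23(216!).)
v_23(216!) = 9

Legendre's formula: v_p(n!) = Σ_{k ≥ 1} ⌊n / p^k⌋. For p = 23, n = 216, the terms are:
  ⌊216/23^1⌋ = ⌊216/23⌋ = 9
(the next term ⌊216/23^2⌋ = 0, terminating the sum). Summing: v_23(216!) = 9 = 9.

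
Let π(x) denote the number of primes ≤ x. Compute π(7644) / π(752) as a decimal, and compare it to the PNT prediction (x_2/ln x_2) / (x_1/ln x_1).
π(7644)/π(752) = 970/133 ≈ 7.2932;  PNT prediction ≈ 7.5287.

π(752) = 133 and π(7644) = 970, so π(7644)/π(752) ≈ 7.2932. The PNT-predicted ratio is (7644/ln(7644)) / (752/ln(752)) ≈ 7.5287. The two agree to within a few percent, as expected.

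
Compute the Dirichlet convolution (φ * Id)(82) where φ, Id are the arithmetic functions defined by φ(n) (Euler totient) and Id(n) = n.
(φ * Id)(82) = 243

Divisors of 82: [1, 2, 41, 82]. For each d | 82:
  d = 1: φ(1) · Id(82/1) = 1 · 82 = 82
  d = 2: φ(2) · Id(82/2) = 1 · 41 = 41
  d = 41: φ(41) · Id(82/41) = 40 · 2 = 80
  d = 82: φ(82) · Id(82/82) = 40 · 1 = 40
Summing: (φ * Id)(82) = 82 + 41 + 80 + 40 = 243.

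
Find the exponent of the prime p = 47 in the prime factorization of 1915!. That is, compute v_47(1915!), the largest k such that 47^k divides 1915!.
v_47(1915!) = 40

Legendre's formula: v_p(n!) = Σ_{k ≥ 1} ⌊n / p^k⌋. For p = 47, n = 1915, the terms are:
  ⌊1915/47^1⌋ = ⌊1915/47⌋ = 40
(the next term ⌊1915/47^2⌋ = 0, terminating the sum). Summing: v_47(1915!) = 40 = 40.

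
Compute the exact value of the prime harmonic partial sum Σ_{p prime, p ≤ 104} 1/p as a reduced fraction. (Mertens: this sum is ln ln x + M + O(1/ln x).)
Σ 1/p = 43710588286712969019768170103664304877397/23984823528925228172706521638692258396210

π(104) = 27, so the primes ≤ 104 are [2, 3, 5, 7, 11, 13, 17, 19, 23, 29, 31, 37, 41, 43, 47, 53, 59, 61, 67, 71, 73, 79, 83, 89, 97, 101, 103]. Summing 1/p over these primes: 43710588286712969019768170103664304877397/23984823528925228172706521638692258396210 ≈ 1.8224. Mertens estimate ln ln(104) + 0.2615 ≈ 1.7972.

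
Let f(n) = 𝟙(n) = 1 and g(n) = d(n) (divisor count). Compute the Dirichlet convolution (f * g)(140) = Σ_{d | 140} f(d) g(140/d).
(𝟙 * d)(140) = 54

Divisors of 140: [1, 2, 4, 5, 7, 10, 14, 20, 28, 35, 70, 140]. For each d | 140:
  d = 1: 𝟙(1) · d(140/1) = 1 · 12 = 12
  d = 2: 𝟙(2) · d(140/2) = 1 · 8 = 8
  d = 4: 𝟙(4) · d(140/4) = 1 · 4 = 4
  d = 5: 𝟙(5) · d(140/5) = 1 · 6 = 6
  d = 7: 𝟙(7) · d(140/7) = 1 · 6 = 6
  d = 10: 𝟙(10) · d(140/10) = 1 · 4 = 4
  d = 14: 𝟙(14) · d(140/14) = 1 · 4 = 4
  d = 20: 𝟙(20) · d(140/20) = 1 · 2 = 2
  d = 28: 𝟙(28) · d(140/28) = 1 · 2 = 2
  d = 35: 𝟙(35) · d(140/35) = 1 · 3 = 3
  d = 70: 𝟙(70) · d(140/70) = 1 · 2 = 2
  d = 140: 𝟙(140) · d(140/140) = 1 · 1 = 1
Summing: (𝟙 * d)(140) = 12 + 8 + 4 + 6 + 6 + 4 + 4 + 2 + 2 + 3 + 2 + 1 = 54.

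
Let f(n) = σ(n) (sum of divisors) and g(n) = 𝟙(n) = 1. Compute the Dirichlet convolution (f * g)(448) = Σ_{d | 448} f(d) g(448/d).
(σ * 𝟙)(448) = 2223

Divisors of 448: [1, 2, 4, 7, 8, 14, 16, 28, 32, 56, 64, 112, 224, 448]. For each d | 448:
  d = 1: σ(1) · 𝟙(448/1) = 1 · 1 = 1
  d = 2: σ(2) · 𝟙(448/2) = 3 · 1 = 3
  d = 4: σ(4) · 𝟙(448/4) = 7 · 1 = 7
  d = 7: σ(7) · 𝟙(448/7) = 8 · 1 = 8
  d = 8: σ(8) · 𝟙(448/8) = 15 · 1 = 15
  d = 14: σ(14) · 𝟙(448/14) = 24 · 1 = 24
  d = 16: σ(16) · 𝟙(448/16) = 31 · 1 = 31
  d = 28: σ(28) · 𝟙(448/28) = 56 · 1 = 56
  d = 32: σ(32) · 𝟙(448/32) = 63 · 1 = 63
  d = 56: σ(56) · 𝟙(448/56) = 120 · 1 = 120
  d = 64: σ(64) · 𝟙(448/64) = 127 · 1 = 127
  d = 112: σ(112) · 𝟙(448/112) = 248 · 1 = 248
  d = 224: σ(224) · 𝟙(448/224) = 504 · 1 = 504
  d = 448: σ(448) · 𝟙(448/448) = 1016 · 1 = 1016
Summing: (σ * 𝟙)(448) = 1 + 3 + 7 + 8 + 15 + 24 + 31 + 56 + 63 + 120 + 127 + 248 + 504 + 1016 = 2223.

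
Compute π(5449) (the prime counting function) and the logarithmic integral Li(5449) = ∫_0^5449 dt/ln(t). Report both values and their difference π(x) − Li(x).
π(5449) = 721;  Li(5449) ≈ 736.73;  π(x) − Li(x) ≈ -15.73.

Direct count of primes ≤ 5449 gives π(5449) = 721. Numerical evaluation of the logarithmic integral gives Li(5449) ≈ 736.73. The difference π(x) − Li(x) ≈ -15.73 is typically negative for small/moderate x (Li(x) overestimates), though Littlewood's theorem shows this sign changes infinitely often.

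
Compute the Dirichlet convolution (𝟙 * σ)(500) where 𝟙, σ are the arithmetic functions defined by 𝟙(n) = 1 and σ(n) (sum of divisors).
(𝟙 * σ)(500) = 2134

Divisors of 500: [1, 2, 4, 5, 10, 20, 25, 50, 100, 125, 250, 500]. For each d | 500:
  d = 1: 𝟙(1) · σ(500/1) = 1 · 1092 = 1092
  d = 2: 𝟙(2) · σ(500/2) = 1 · 468 = 468
  d = 4: 𝟙(4) · σ(500/4) = 1 · 156 = 156
  d = 5: 𝟙(5) · σ(500/5) = 1 · 217 = 217
  d = 10: 𝟙(10) · σ(500/10) = 1 · 93 = 93
  d = 20: 𝟙(20) · σ(500/20) = 1 · 31 = 31
  d = 25: 𝟙(25) · σ(500/25) = 1 · 42 = 42
  d = 50: 𝟙(50) · σ(500/50) = 1 · 18 = 18
  d = 100: 𝟙(100) · σ(500/100) = 1 · 6 = 6
  d = 125: 𝟙(125) · σ(500/125) = 1 · 7 = 7
  d = 250: 𝟙(250) · σ(500/250) = 1 · 3 = 3
  d = 500: 𝟙(500) · σ(500/500) = 1 · 1 = 1
Summing: (𝟙 * σ)(500) = 1092 + 468 + 156 + 217 + 93 + 31 + 42 + 18 + 6 + 7 + 3 + 1 = 2134.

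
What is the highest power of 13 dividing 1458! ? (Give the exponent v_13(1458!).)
v_13(1458!) = 120

Legendre's formula: v_p(n!) = Σ_{k ≥ 1} ⌊n / p^k⌋. For p = 13, n = 1458, the terms are:
  ⌊1458/13^1⌋ = ⌊1458/13⌋ = 112
  ⌊1458/13^2⌋ = ⌊1458/169⌋ = 8
(the next term ⌊1458/13^3⌋ = 0, terminating the sum). Summing: v_13(1458!) = 112 + 8 = 120.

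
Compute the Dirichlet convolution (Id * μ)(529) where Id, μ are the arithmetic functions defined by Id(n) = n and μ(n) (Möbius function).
(Id * μ)(529) = 506

Divisors of 529: [1, 23, 529]. For each d | 529:
  d = 1: Id(1) · μ(529/1) = 1 · 0 = 0
  d = 23: Id(23) · μ(529/23) = 23 · -1 = -23
  d = 529: Id(529) · μ(529/529) = 529 · 1 = 529
Summing: (Id * μ)(529) = 0 + -23 + 529 = 506.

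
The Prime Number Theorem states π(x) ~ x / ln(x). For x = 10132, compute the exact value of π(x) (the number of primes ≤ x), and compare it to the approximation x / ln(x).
π(10132) = 1242;  x/ln(x) ≈ 1098.50;  relative error ≈ 11.55%.

Directly count primes up to 10132: π(10132) = 1242. The PNT approximation gives 10132/ln(10132) ≈ 10132/9.22345 ≈ 1098.50. Relative error (π(x) − x/ln(x)) / π(x) ≈ 11.55%; the approximation is known to undercount slightly (Li(x) is a better estimate).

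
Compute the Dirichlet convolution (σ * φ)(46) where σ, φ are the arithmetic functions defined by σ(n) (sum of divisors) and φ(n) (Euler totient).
(σ * φ)(46) = 184

Divisors of 46: [1, 2, 23, 46]. For each d | 46:
  d = 1: σ(1) · φ(46/1) = 1 · 22 = 22
  d = 2: σ(2) · φ(46/2) = 3 · 22 = 66
  d = 23: σ(23) · φ(46/23) = 24 · 1 = 24
  d = 46: σ(46) · φ(46/46) = 72 · 1 = 72
Summing: (σ * φ)(46) = 22 + 66 + 24 + 72 = 184.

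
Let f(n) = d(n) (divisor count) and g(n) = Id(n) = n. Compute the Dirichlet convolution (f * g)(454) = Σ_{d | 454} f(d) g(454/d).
(d * Id)(454) = 916

Divisors of 454: [1, 2, 227, 454]. For each d | 454:
  d = 1: d(1) · Id(454/1) = 1 · 454 = 454
  d = 2: d(2) · Id(454/2) = 2 · 227 = 454
  d = 227: d(227) · Id(454/227) = 2 · 2 = 4
  d = 454: d(454) · Id(454/454) = 4 · 1 = 4
Summing: (d * Id)(454) = 454 + 454 + 4 + 4 = 916.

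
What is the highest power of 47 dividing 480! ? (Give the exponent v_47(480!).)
v_47(480!) = 10

Legendre's formula: v_p(n!) = Σ_{k ≥ 1} ⌊n / p^k⌋. For p = 47, n = 480, the terms are:
  ⌊480/47^1⌋ = ⌊480/47⌋ = 10
(the next term ⌊480/47^2⌋ = 0, terminating the sum). Summing: v_47(480!) = 10 = 10.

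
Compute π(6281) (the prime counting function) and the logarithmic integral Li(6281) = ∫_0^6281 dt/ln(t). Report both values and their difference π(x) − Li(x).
π(6281) = 817;  Li(6281) ≈ 832.63;  π(x) − Li(x) ≈ -15.63.

Direct count of primes ≤ 6281 gives π(6281) = 817. Numerical evaluation of the logarithmic integral gives Li(6281) ≈ 832.63. The difference π(x) − Li(x) ≈ -15.63 is typically negative for small/moderate x (Li(x) overestimates), though Littlewood's theorem shows this sign changes infinitely often.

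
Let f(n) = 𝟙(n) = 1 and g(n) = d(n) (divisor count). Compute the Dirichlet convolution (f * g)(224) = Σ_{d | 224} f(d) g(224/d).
(𝟙 * d)(224) = 63

Divisors of 224: [1, 2, 4, 7, 8, 14, 16, 28, 32, 56, 112, 224]. For each d | 224:
  d = 1: 𝟙(1) · d(224/1) = 1 · 12 = 12
  d = 2: 𝟙(2) · d(224/2) = 1 · 10 = 10
  d = 4: 𝟙(4) · d(224/4) = 1 · 8 = 8
  d = 7: 𝟙(7) · d(224/7) = 1 · 6 = 6
  d = 8: 𝟙(8) · d(224/8) = 1 · 6 = 6
  d = 14: 𝟙(14) · d(224/14) = 1 · 5 = 5
  d = 16: 𝟙(16) · d(224/16) = 1 · 4 = 4
  d = 28: 𝟙(28) · d(224/28) = 1 · 4 = 4
  d = 32: 𝟙(32) · d(224/32) = 1 · 2 = 2
  d = 56: 𝟙(56) · d(224/56) = 1 · 3 = 3
  d = 112: 𝟙(112) · d(224/112) = 1 · 2 = 2
  d = 224: 𝟙(224) · d(224/224) = 1 · 1 = 1
Summing: (𝟙 * d)(224) = 12 + 10 + 8 + 6 + 6 + 5 + 4 + 4 + 2 + 3 + 2 + 1 = 63.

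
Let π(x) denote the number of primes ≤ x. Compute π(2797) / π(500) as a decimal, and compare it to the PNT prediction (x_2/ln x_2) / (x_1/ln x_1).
π(2797)/π(500) = 407/95 ≈ 4.2842;  PNT prediction ≈ 4.3804.

π(500) = 95 and π(2797) = 407, so π(2797)/π(500) ≈ 4.2842. The PNT-predicted ratio is (2797/ln(2797)) / (500/ln(500)) ≈ 4.3804. The two agree to within a few percent, as expected.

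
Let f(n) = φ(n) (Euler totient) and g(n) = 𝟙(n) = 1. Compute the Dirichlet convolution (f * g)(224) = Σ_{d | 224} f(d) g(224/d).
(φ * 𝟙)(224) = 224

Divisors of 224: [1, 2, 4, 7, 8, 14, 16, 28, 32, 56, 112, 224]. For each d | 224:
  d = 1: φ(1) · 𝟙(224/1) = 1 · 1 = 1
  d = 2: φ(2) · 𝟙(224/2) = 1 · 1 = 1
  d = 4: φ(4) · 𝟙(224/4) = 2 · 1 = 2
  d = 7: φ(7) · 𝟙(224/7) = 6 · 1 = 6
  d = 8: φ(8) · 𝟙(224/8) = 4 · 1 = 4
  d = 14: φ(14) · 𝟙(224/14) = 6 · 1 = 6
  d = 16: φ(16) · 𝟙(224/16) = 8 · 1 = 8
  d = 28: φ(28) · 𝟙(224/28) = 12 · 1 = 12
  d = 32: φ(32) · 𝟙(224/32) = 16 · 1 = 16
  d = 56: φ(56) · 𝟙(224/56) = 24 · 1 = 24
  d = 112: φ(112) · 𝟙(224/112) = 48 · 1 = 48
  d = 224: φ(224) · 𝟙(224/224) = 96 · 1 = 96
Summing: (φ * 𝟙)(224) = 1 + 1 + 2 + 6 + 4 + 6 + 8 + 12 + 16 + 24 + 48 + 96 = 224.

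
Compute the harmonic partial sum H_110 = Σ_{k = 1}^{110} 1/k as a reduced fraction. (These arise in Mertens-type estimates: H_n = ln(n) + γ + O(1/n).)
H_110 = 812425573941376284756780362571245808659649778037/153803387341307877636928566091115101174034840640

Direct summation: H_110 = 1 + 1/2 + ... + 1/110. The least common denominator is lcm(1, ..., 110) = 8459186303771933270031071135011330564571916235200; over this denominator the numerator is 8459186303771933270031071135011330564571916235200 + 4229593151885966635015535567505665282285958117600 + 2819728767923977756677023711670443521523972078400 + 2114796575942983317507767783752832641142979058800 + 1691837260754386654006214227002266112914383247040 + 1409864383961988878338511855835221760761986039200 + 1208455186253133324290153019287332937795988033600 + 1057398287971491658753883891876416320571489529400 + 939909589307992585559007903890147840507990692800 + 845918630377193327003107113501133056457191623520 + 769016936706539388184642830455575505870174203200 + 704932191980994439169255927917610880380993019600 + 650706638751687174617774702693179274197839710400 + 604227593126566662145076509643666468897994016800 + 563945753584795551335404742334088704304794415680 + 528699143985745829376941945938208160285744764700 + 497599194339525486472415949118313562621877425600 + 469954794653996292779503951945073920253995346400 + 445220331777470172106898480790070029714311380800 + 422959315188596663501553556750566528228595811760 + 402818395417711108096717673095777645931996011200 + 384508468353269694092321415227787752935087101600 + 367790708859649272610046571087449154981387662400 + 352466095990497219584627963958805440190496509800 + 338367452150877330801242845400453222582876649408 + 325353319375843587308887351346589637098919855200 + 313303196435997528519669301296715946835996897600 + 302113796563283331072538254821833234448997008400 + 291696079440411492070036935690045881536962628800 + 281972876792397775667702371167044352152397207840 + 272876977541030105484873262419720340792642459200 + 264349571992872914688470972969104080142872382350 + 256338978902179796061547610151858501956724734400 + 248799597169762743236207974559156781310938712800 + 241691037250626664858030603857466587559197606720 + 234977397326998146389751975972536960126997673200 + 228626656858700899190028949594900826069511249600 + 222610165888735086053449240395035014857155690400 + 216902212917229058205924900897726424732613236800 + 211479657594298331750776778375283264114297905880 + 206321617165169104147099295975886111331022347200 + 201409197708855554048358836547888822965998005600 + 196725262878417052791420258953751873594695726400 + 192254234176634847046160707613893876467543550800 + 187981917861598517111801580778029568101598138560 + 183895354429824636305023285543724577490693831200 + 179982687314296452553852577340666607756849281600 + 176233047995248609792313981979402720095248254900 + 172636455179019046327164717041047562542284004800 + 169183726075438665400621422700226611291438324704 + 165866398113175162157471983039437854207292475200 + 162676659687921793654443675673294818549459927600 + 159607288750413835283605115754930765369281438400 + 156651598217998764259834650648357973417998448800 + 153803387341307877636928566091115101174034840640 + 151056898281641665536269127410916617224498504200 + 148406777259156724035632826930023343238103793600 + 145848039720205746035018467845022940768481314400 + 143376039046981919831035103983242890924947732800 + 140986438396198887833851185583522176076198603920 + 138675185307736610984115920246087386304457643200 + 136438488770515052742436631209860170396321229600 + 134272798472570369365572557698592548643998670400 + 132174785996436457344235486484552040071436191175 + 130141327750337434923554940538635854839567942080 + 128169489451089898030773805075929250978362367200 + 126256511996596018955687628880766127829431585600 + 124399798584881371618103987279578390655469356400 + 122596902953216424203348857029149718327129220800 + 120845518625313332429015301928733293779598803360 + 119143469067210327746916494859314514993970651200 + 117488698663499073194875987986268480063498836600 + 115879264435231962603165358013853843350300222400 + 114313328429350449595014474797450413034755624800 + 112789150716959110267080948466817740860958883136 + 111305082944367543026724620197517507428577845200 + 109859562386648484026377547207939357981453457600 + 108451106458614529102962450448863212366306618400 + 107078307642682699620646470063434564108505268800 + 105739828797149165875388389187641632057148952940 + 104434398811999176173223100432238648945332299200 + 103160808582584552073549647987943055665511173600 + 101917907274360641807603266686883500777974894400 + 100704598854427777024179418273944411482999002800 + 99519838867905097294483189823662712524375485120 + 98362631439208526395710129476875936797347863200 + 97232026480137164023345645230015293845654209600 + 96127117088317423523080353806946938233771775400 + 95047037121032958090236754325970006343504676800 + 93990958930799258555900790389014784050799069280 + 92958091250241024945396386099025610599691387200 + 91947677214912318152511642771862288745346915600 + 90958992513676701828291087473240113597547486400 + 89991343657148226276926288670333303878424640800 + 89044066355494034421379696158014005942862276160 + 88116523997624304896156990989701360047624127450 + 87208106224452920309598671494962170768782641600 + 86318227589509523163582358520523781271142002400 + 85446326300726598687182536717286167318908244800 + 84591863037719332700310711350113305645719162352 + 83754319839326071980505654802092381827444715200 + 82933199056587581078735991519718927103646237600 + 82128022366717798738165739174867287034678798400 + 81338329843960896827221837836647409274729963800 + 80563679083542221619343534619155529186399202240 + 79803644375206917641802557877465382684640719200 + 79057815923102180093748328364591874435251553600 + 78325799108999382129917325324178986708999224400 + 77607213796072782293863037935883766647448772800 + 76901693670653938818464283045557550587017420320 = 44683406566775695661622919941418519476280737792035, so H_110 = 44683406566775695661622919941418519476280737792035/8459186303771933270031071135011330564571916235200; reducing by gcd(44683406566775695661622919941418519476280737792035, 8459186303771933270031071135011330564571916235200) = 55 gives 812425573941376284756780362571245808659649778037/153803387341307877636928566091115101174034840640 ≈ 5.28223. (The PNT-adjacent estimate ln(110) + γ ≈ 5.27770 matches within O(1/n).)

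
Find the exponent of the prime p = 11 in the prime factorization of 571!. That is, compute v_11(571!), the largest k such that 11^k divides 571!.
v_11(571!) = 55

Legendre's formula: v_p(n!) = Σ_{k ≥ 1} ⌊n / p^k⌋. For p = 11, n = 571, the terms are:
  ⌊571/11^1⌋ = ⌊571/11⌋ = 51
  ⌊571/11^2⌋ = ⌊571/121⌋ = 4
(the next term ⌊571/11^3⌋ = 0, terminating the sum). Summing: v_11(571!) = 51 + 4 = 55.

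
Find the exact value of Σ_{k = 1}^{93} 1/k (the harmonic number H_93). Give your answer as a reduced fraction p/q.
H_93 = 3676622671662732154792749821908124918261/718766754945489455304472257065075294400

Direct summation: H_93 = 1 + 1/2 + ... + 1/93. The least common denominator is lcm(1, ..., 93) = 718766754945489455304472257065075294400; over this denominator the numerator is 718766754945489455304472257065075294400 + 359383377472744727652236128532537647200 + 239588918315163151768157419021691764800 + 179691688736372363826118064266268823600 + 143753350989097891060894451413015058880 + 119794459157581575884078709510845882400 + 102680964992212779329210322437867899200 + 89845844368186181913059032133134411800 + 79862972771721050589385806340563921600 + 71876675494548945530447225706507529440 + 65342432267771768664042932460461390400 + 59897229578790787942039354755422941200 + 55289750380422265792651712081928868800 + 51340482496106389664605161218933949600 + 47917783663032630353631483804338352960 + 44922922184093090956529516066567205900 + 42280397349734673841439544533239723200 + 39931486385860525294692903170281960800 + 37829829207657339752866960898161857600 + 35938337747274472765223612853253764720 + 34226988330737593109736774145955966400 + 32671216133885884332021466230230695200 + 31250728475890845882803141611525012800 + 29948614789395393971019677377711470600 + 28750670197819578212178890282603011776 + 27644875190211132896325856040964434400 + 26620990923907016863128602113521307200 + 25670241248053194832302580609466974800 + 24785060515361705355326629553968113600 + 23958891831516315176815741902169176480 + 23186024353080305009821685711776622400 + 22461461092046545478264758033283602950 + 21780810755923922888014310820153796800 + 21140198674867336920719772266619861600 + 20536192998442555865842064487573579840 + 19965743192930262647346451585140980400 + 19426128512040255548769520461218251200 + 18914914603828669876433480449080928800 + 18429916793474088597550570693976289600 + 17969168873637236382611806426626882360 + 17530896462085108665962737977196958400 + 17113494165368796554868387072977983200 + 16715505928964871053592378071280820800 + 16335608066942942166010733115115347600 + 15972594554344210117877161268112784320 + 15625364237945422941401570805762506400 + 15292909679691265006478133129044155200 + 14974307394697696985509838688855735300 + 14668709284601825618458617491123985600 + 14375335098909789106089445141301505888 + 14093465783244891280479848177746574400 + 13822437595105566448162928020482217200 + 13561636885763951986876835038963684800 + 13310495461953508431564301056760653600 + 13068486453554353732808586492092278080 + 12835120624026597416151290304733487400 + 12609943069219113250955653632720619200 + 12392530257680852677663314776984056800 + 12182487371957448394991055204492801600 + 11979445915758157588407870951084588240 + 11783061556483433693515938640411070400 + 11593012176540152504910842855888311200 + 11408996110245864369912258048651988800 + 11230730546023272739132379016641801475 + 11057950076084453158530342416385773760 + 10890405377961961444007155410076898400 + 10727862014111782914992123239777243200 + 10570099337433668460359886133309930800 + 10416909491963615294267713870508337600 + 10268096499221277932921032243786789920 + 10123475421767457116964397986832046400 + 9982871596465131323673225792570490200 + 9846119930760129524718798041987332800 + 9713064256020127774384760230609125600 + 9583556732606526070726296760867670592 + 9457457301914334938216740224540464400 + 9334633181110252666291847494351627200 + 9214958396737044298775285346988144800 + 9098313353740372851955345026140193600 + 8984584436818618191305903213313441180 + 8873663641302338954376200704507102400 + 8765448231042554332981368988598479200 + 8659840421029993437403280205603316800 + 8556747082684398277434193536488991600 + 8456079469946934768287908906647944640 + 8357752964482435526796189035640410400 + 8261686838453901785108876517989371200 + 8167804033471471083005366557557673800 + 8076030954443701744994070304101969600 + 7986297277172105058938580634056392160 + 7898535768631752256093101725989838400 + 7812682118972711470700785402881253200 + 7728674784360101669940561903925540800 = 3676622671662732154792749821908124918261, so H_93 = 3676622671662732154792749821908124918261/718766754945489455304472257065075294400 (already in lowest terms) ≈ 5.11518. (The PNT-adjacent estimate ln(93) + γ ≈ 5.10982 matches within O(1/n).)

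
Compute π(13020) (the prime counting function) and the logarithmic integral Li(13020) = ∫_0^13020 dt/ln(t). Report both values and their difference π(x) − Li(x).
π(13020) = 1551;  Li(13020) ≈ 1569.22;  π(x) − Li(x) ≈ -18.22.

Direct count of primes ≤ 13020 gives π(13020) = 1551. Numerical evaluation of the logarithmic integral gives Li(13020) ≈ 1569.22. The difference π(x) − Li(x) ≈ -18.22 is typically negative for small/moderate x (Li(x) overestimates), though Littlewood's theorem shows this sign changes infinitely often.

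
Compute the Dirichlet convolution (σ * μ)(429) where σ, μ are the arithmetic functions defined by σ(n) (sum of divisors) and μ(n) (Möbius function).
(σ * μ)(429) = 429

Divisors of 429: [1, 3, 11, 13, 33, 39, 143, 429]. For each d | 429:
  d = 1: σ(1) · μ(429/1) = 1 · -1 = -1
  d = 3: σ(3) · μ(429/3) = 4 · 1 = 4
  d = 11: σ(11) · μ(429/11) = 12 · 1 = 12
  d = 13: σ(13) · μ(429/13) = 14 · 1 = 14
  d = 33: σ(33) · μ(429/33) = 48 · -1 = -48
  d = 39: σ(39) · μ(429/39) = 56 · -1 = -56
  d = 143: σ(143) · μ(429/143) = 168 · -1 = -168
  d = 429: σ(429) · μ(429/429) = 672 · 1 = 672
Summing: (σ * μ)(429) = -1 + 4 + 12 + 14 + -48 + -56 + -168 + 672 = 429.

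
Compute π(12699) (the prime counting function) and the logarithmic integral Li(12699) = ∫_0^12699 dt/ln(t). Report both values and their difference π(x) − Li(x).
π(12699) = 1516;  Li(12699) ≈ 1535.29;  π(x) − Li(x) ≈ -19.29.

Direct count of primes ≤ 12699 gives π(12699) = 1516. Numerical evaluation of the logarithmic integral gives Li(12699) ≈ 1535.29. The difference π(x) − Li(x) ≈ -19.29 is typically negative for small/moderate x (Li(x) overestimates), though Littlewood's theorem shows this sign changes infinitely often.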